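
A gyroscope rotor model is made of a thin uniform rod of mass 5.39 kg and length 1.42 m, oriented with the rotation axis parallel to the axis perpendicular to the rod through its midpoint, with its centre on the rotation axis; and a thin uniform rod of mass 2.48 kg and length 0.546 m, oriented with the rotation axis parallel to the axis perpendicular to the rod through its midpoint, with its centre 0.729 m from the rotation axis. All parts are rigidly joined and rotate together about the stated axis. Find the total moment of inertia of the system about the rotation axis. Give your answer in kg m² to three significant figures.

2.29

Thin rod: I_cm = (1/12)ML² = (1/12)(5.39)(1.42)² = 0.9057 kg m²; axis through the centre, so I = 0.9057 kg m².
Thin rod: I_cm = (1/12)ML² = (1/12)(2.48)(0.546)² = 0.061611 kg m²; centre at d = 0.729 m, so I = I_cm + Md² gives I = 0.061611 + (2.48)(0.729)² = 1.3796 kg m².
Total I = 0.9057 + 1.3796 = 2.2853 kg m².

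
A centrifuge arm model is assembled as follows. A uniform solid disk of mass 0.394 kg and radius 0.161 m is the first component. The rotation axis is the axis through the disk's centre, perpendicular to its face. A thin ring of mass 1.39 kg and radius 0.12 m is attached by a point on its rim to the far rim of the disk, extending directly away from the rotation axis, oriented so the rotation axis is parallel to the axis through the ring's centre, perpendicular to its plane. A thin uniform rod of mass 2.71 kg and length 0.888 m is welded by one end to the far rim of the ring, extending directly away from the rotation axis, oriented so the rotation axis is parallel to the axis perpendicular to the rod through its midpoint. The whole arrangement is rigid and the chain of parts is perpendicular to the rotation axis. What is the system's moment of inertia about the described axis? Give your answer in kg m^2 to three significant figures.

2.25

Solid disk: I_cm = (1/2)MR² = (1/2)(0.394)(0.161)² = 0.0051064 kg m^2; axis through the centre, so I = 0.0051064 kg m^2.
Thin ring: I_cm = MR² = (1.39)(0.12)² = 0.020016 kg m^2; centre at d = 0.161 + 0.12 = 0.281 m, so I = I_cm + Md² gives I = 0.020016 + (1.39)(0.281)² = 0.12977 kg m^2.
Thin rod: I_cm = (1/12)ML² = (1/12)(2.71)(0.888)² = 0.17808 kg m^2; centre at d = 0.161 + 0.12 + 0.12 + 0.444 = 0.845 m, so I = I_cm + Md² gives I = 0.17808 + (2.71)(0.845)² = 2.1131 kg m^2.
Total I = 0.0051064 + 0.12977 + 2.1131 = 2.248 kg m^2.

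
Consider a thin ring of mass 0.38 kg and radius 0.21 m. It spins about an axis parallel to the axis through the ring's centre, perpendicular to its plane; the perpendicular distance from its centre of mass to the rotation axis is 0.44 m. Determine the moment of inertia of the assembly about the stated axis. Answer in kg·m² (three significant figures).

I_cm = MR² = (0.38)(0.21)² = 0.016758 kg·m²; centre at d = 0.44 m, so the parallel axis theorem gives I = 0.016758 + (0.38)(0.44)² = 0.090326 kg·m².

0.0903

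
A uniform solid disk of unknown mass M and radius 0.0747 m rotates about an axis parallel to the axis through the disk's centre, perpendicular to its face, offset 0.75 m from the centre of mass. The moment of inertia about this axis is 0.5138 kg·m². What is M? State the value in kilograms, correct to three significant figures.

0.909

I = I_cm + Md² = (1/2)MR² + Md² = M·[0.5·(0.0747)² + (0.75)²] = M·0.56529.
So M = 0.5138 / 0.56529 = 0.90891 kg.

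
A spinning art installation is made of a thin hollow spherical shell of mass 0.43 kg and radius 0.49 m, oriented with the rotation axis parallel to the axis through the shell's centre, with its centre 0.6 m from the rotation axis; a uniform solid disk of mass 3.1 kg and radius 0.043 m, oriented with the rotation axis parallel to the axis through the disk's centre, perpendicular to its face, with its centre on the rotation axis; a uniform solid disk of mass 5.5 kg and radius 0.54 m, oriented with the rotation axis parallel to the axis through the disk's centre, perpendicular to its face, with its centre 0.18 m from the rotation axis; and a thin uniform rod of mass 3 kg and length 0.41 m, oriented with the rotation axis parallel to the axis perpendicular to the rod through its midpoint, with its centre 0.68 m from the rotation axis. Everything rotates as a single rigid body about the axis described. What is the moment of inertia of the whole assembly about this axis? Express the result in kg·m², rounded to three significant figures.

Spherical shell: I_cm = (2/3)MR² = (2/3)(0.43)(0.49)² = 0.068829 kg·m²; centre at d = 0.6 m, so the parallel axis theorem gives I = 0.068829 + (0.43)(0.6)² = 0.22363 kg·m².
Solid disk: I_cm = (1/2)MR² = (1/2)(3.1)(0.043)² = 0.0028659 kg·m²; axis through the centre, so I = 0.0028659 kg·m².
Solid disk: I_cm = (1/2)MR² = (1/2)(5.5)(0.54)² = 0.8019 kg·m²; centre at d = 0.18 m, so the parallel axis theorem gives I = 0.8019 + (5.5)(0.18)² = 0.9801 kg·m².
Thin rod: I_cm = (1/12)ML² = (1/12)(3)(0.41)² = 0.042025 kg·m²; centre at d = 0.68 m, so the parallel axis theorem gives I = 0.042025 + (3)(0.68)² = 1.4292 kg·m².
Total I = 0.22363 + 0.0028659 + 0.9801 + 1.4292 = 2.6358 kg·m².

2.64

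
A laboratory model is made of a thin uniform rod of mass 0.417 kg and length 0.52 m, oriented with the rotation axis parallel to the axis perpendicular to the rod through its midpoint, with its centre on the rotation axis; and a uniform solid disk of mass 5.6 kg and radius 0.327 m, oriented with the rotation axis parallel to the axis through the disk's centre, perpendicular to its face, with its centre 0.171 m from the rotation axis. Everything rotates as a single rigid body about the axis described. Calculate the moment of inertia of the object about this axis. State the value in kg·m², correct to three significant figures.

0.473

Thin rod: I_cm = (1/12)ML² = (1/12)(0.417)(0.52)² = 0.0093964 kg·m²; axis through the centre, so I = 0.0093964 kg·m².
Solid disk: I_cm = (1/2)MR² = (1/2)(5.6)(0.327)² = 0.2994 kg·m²; centre at d = 0.171 m, so the parallel axis theorem gives I = 0.2994 + (5.6)(0.171)² = 0.46315 kg·m².
Total I = 0.0093964 + 0.46315 = 0.47255 kg·m².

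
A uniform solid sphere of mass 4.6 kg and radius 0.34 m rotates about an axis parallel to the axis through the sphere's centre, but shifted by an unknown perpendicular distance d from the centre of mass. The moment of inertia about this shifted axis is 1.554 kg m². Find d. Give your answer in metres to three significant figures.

0.540

About the centre-of-mass axis, I_cm = (2/5)MR² = (2/5)(4.6)(0.34)² = 0.2127 kg m².
Parallel axis theorem: I = I_cm + Md², so Md² = 1.554 − 0.2127 = 1.3413 kg m².
d = √(1.3413 / 4.6) = 0.53999 m.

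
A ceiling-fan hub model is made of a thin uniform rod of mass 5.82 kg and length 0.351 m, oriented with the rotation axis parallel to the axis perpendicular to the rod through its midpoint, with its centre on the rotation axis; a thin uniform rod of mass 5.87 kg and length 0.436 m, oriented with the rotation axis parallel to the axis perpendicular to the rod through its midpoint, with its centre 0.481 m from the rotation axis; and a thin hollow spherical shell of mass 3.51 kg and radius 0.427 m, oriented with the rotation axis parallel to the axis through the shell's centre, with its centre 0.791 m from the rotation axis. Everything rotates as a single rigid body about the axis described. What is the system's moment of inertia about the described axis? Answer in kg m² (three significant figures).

Thin rod: I_cm = (1/12)ML² = (1/12)(5.82)(0.351)² = 0.059752 kg m²; axis through the centre, so I = 0.059752 kg m².
Thin rod: I_cm = (1/12)ML² = (1/12)(5.87)(0.436)² = 0.092989 kg m²; centre at d = 0.481 m, so the parallel axis theorem gives I = 0.092989 + (5.87)(0.481)² = 1.4511 kg m².
Spherical shell: I_cm = (2/3)MR² = (2/3)(3.51)(0.427)² = 0.42665 kg m²; centre at d = 0.791 m, so the parallel axis theorem gives I = 0.42665 + (3.51)(0.791)² = 2.6228 kg m².
Total I = 0.059752 + 1.4511 + 2.6228 = 4.1336 kg m².

4.13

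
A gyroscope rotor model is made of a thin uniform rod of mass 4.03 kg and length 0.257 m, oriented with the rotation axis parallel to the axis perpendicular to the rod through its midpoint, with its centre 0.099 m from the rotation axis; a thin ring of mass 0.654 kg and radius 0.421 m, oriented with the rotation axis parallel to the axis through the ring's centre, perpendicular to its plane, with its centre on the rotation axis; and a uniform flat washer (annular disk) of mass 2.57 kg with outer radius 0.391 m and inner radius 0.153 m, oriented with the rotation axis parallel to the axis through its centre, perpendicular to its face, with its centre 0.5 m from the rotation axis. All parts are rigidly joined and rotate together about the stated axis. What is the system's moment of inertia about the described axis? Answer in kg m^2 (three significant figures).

Thin rod: I_cm = (1/12)ML² = (1/12)(4.03)(0.257)² = 0.022181 kg m^2; centre at d = 0.099 m, so I = I_cm + Md² gives I = 0.022181 + (4.03)(0.099)² = 0.061679 kg m^2.
Thin ring: I_cm = MR² = (0.654)(0.421)² = 0.11592 kg m^2; axis through the centre, so I = 0.11592 kg m^2.
Annular disk: I_cm = (1/2)M(R²+r²) = (1/2)(2.57)[(0.391)² + (0.153)²] = 0.22653 kg m^2; centre at d = 0.5 m, so I = I_cm + Md² gives I = 0.22653 + (2.57)(0.5)² = 0.86903 kg m^2.
Total I = 0.061679 + 0.11592 + 0.86903 = 1.0466 kg m^2.

1.05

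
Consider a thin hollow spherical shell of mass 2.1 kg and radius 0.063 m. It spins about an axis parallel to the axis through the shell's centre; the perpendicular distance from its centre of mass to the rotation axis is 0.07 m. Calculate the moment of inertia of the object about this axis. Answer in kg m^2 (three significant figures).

I_cm = (2/3)MR² = (2/3)(2.1)(0.063)² = 0.0055566 kg m^2; centre at d = 0.07 m, so the parallel axis theorem gives I = 0.0055566 + (2.1)(0.07)² = 0.015847 kg m^2.

0.0158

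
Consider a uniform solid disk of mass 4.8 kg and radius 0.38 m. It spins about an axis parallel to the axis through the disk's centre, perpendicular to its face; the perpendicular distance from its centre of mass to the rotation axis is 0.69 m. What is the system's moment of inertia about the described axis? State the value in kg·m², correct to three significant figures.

I_cm = (1/2)MR² = (1/2)(4.8)(0.38)² = 0.34656 kg·m²; centre at d = 0.69 m, so the parallel axis theorem gives I = 0.34656 + (4.8)(0.69)² = 2.6318 kg·m².

2.63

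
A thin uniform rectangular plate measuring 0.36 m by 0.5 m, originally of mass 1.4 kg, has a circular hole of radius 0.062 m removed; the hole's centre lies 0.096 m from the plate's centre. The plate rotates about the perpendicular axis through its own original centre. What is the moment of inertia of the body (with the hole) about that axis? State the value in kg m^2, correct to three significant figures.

0.0432

Unpierced body about its centre: I₀ = (1/12)M(a²+b²) = (1/12)(1.4)[(0.36)² + (0.5)²] = 0.044287 kg m^2.
The removed disk has mass m = M·πr²/(ab) = (1.4)·π(0.062)²/(0.36·0.5) = 0.093927 kg (same uniform areal density).
Its moment of inertia about the rotation axis (parallel-axis theorem): I_hole = (1/2)mr² + md² = (1/2)(0.093927)(0.062)² + (0.093927)(0.096)² = 0.0010462 kg m^2.
Treating the hole as negative mass, I = I₀ − I_hole = 0.044287 − 0.0010462 = 0.043241 kg m^2.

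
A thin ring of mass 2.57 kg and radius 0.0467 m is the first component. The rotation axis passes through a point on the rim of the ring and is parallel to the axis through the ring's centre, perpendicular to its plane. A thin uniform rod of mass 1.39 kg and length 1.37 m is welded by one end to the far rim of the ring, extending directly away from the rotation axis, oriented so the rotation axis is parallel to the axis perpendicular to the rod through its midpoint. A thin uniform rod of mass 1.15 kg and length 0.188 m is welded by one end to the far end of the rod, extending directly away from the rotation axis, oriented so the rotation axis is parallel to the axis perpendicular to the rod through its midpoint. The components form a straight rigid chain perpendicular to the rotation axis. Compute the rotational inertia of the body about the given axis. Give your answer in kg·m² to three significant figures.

3.86

Thin ring: I_cm = MR² = (2.57)(0.0467)² = 0.0056049 kg·m²; centre at d = 0.0467 m, so I = I_cm + Md² gives I = 0.0056049 + (2.57)(0.0467)² = 0.01121 kg·m².
Thin rod: I_cm = (1/12)ML² = (1/12)(1.39)(1.37)² = 0.21741 kg·m²; centre at d = 0.0467 + 0.0467 + 0.685 = 0.7784 m, so I = I_cm + Md² gives I = 0.21741 + (1.39)(0.7784)² = 1.0596 kg·m².
Thin rod: I_cm = (1/12)ML² = (1/12)(1.15)(0.188)² = 0.0033871 kg·m²; centre at d = 0.0467 + 0.0467 + 0.685 + 0.685 + 0.094 = 1.5574 m, so I = I_cm + Md² gives I = 0.0033871 + (1.15)(1.5574)² = 2.7927 kg·m².
Total I = 0.01121 + 1.0596 + 2.7927 = 3.8635 kg·m².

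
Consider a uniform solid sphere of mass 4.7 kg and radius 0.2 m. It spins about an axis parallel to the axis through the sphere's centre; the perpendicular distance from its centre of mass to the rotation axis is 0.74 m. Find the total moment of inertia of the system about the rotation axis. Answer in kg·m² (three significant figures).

2.65

I_cm = (2/5)MR² = (2/5)(4.7)(0.2)² = 0.0752 kg·m²; centre at d = 0.74 m, so I = I_cm + Md² gives I = 0.0752 + (4.7)(0.74)² = 2.6489 kg·m².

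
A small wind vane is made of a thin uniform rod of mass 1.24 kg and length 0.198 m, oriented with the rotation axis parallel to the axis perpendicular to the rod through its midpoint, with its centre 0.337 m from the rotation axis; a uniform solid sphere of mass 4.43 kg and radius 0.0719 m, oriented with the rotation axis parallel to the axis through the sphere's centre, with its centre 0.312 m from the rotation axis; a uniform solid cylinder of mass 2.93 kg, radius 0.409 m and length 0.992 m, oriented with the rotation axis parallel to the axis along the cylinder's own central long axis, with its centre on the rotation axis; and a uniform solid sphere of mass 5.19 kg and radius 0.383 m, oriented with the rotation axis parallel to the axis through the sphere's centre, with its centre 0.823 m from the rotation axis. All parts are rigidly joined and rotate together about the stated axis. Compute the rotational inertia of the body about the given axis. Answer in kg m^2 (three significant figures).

4.65

Thin rod: I_cm = (1/12)ML² = (1/12)(1.24)(0.198)² = 0.0040511 kg m^2; centre at d = 0.337 m, so I = I_cm + Md² gives I = 0.0040511 + (1.24)(0.337)² = 0.14488 kg m^2.
Solid sphere: I_cm = (2/5)MR² = (2/5)(4.43)(0.0719)² = 0.0091605 kg m^2; centre at d = 0.312 m, so I = I_cm + Md² gives I = 0.0091605 + (4.43)(0.312)² = 0.44039 kg m^2.
Solid cylinder: I_cm = (1/2)MR² = (1/2)(2.93)(0.409)² = 0.24507 kg m^2; axis through the centre, so I = 0.24507 kg m^2.
Solid sphere: I_cm = (2/5)MR² = (2/5)(5.19)(0.383)² = 0.30453 kg m^2; centre at d = 0.823 m, so I = I_cm + Md² gives I = 0.30453 + (5.19)(0.823)² = 3.8199 kg m^2.
Total I = 0.14488 + 0.44039 + 0.24507 + 3.8199 = 4.6502 kg m^2.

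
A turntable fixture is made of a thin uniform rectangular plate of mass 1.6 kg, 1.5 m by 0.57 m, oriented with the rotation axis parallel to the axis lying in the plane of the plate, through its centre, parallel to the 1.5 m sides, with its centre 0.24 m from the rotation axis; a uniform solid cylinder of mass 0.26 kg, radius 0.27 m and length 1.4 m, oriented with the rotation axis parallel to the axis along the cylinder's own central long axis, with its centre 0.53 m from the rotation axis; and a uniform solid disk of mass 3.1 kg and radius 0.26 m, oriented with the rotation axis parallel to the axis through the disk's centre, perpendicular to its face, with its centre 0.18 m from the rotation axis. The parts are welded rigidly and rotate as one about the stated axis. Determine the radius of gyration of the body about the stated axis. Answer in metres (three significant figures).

Rectangular plate: I_cm = (1/12)Mb² = (1/12)(1.6)(0.57)² = 0.04332 kg·m²; centre at d = 0.24 m, so the parallel axis theorem gives I = 0.04332 + (1.6)(0.24)² = 0.13548 kg·m².
Solid cylinder: I_cm = (1/2)MR² = (1/2)(0.26)(0.27)² = 0.009477 kg·m²; centre at d = 0.53 m, so the parallel axis theorem gives I = 0.009477 + (0.26)(0.53)² = 0.082511 kg·m².
Solid disk: I_cm = (1/2)MR² = (1/2)(3.1)(0.26)² = 0.10478 kg·m²; centre at d = 0.18 m, so the parallel axis theorem gives I = 0.10478 + (3.1)(0.18)² = 0.20522 kg·m².
Total I = 0.42321 kg·m²; total mass M = 4.96 kg.
k = √(I/M) = √(0.42321/4.96) = 0.2921 m.

0.292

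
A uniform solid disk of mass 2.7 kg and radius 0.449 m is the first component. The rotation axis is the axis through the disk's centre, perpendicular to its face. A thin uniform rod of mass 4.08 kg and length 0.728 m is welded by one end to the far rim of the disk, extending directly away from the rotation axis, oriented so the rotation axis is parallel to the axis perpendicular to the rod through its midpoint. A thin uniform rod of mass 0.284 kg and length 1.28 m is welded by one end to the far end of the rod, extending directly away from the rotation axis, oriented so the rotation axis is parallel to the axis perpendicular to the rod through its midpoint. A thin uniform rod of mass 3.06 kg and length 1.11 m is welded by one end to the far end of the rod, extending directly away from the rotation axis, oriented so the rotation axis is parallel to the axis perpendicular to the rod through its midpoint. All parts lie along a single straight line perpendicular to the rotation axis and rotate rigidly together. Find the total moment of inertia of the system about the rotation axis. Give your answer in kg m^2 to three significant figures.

32.2

Solid disk: I_cm = (1/2)MR² = (1/2)(2.7)(0.449)² = 0.27216 kg m^2; axis through the centre, so I = 0.27216 kg m^2.
Thin rod: I_cm = (1/12)ML² = (1/12)(4.08)(0.728)² = 0.18019 kg m^2; centre at d = 0.449 + 0.364 = 0.813 m, so I = I_cm + Md² gives I = 0.18019 + (4.08)(0.813)² = 2.8769 kg m^2.
Thin rod: I_cm = (1/12)ML² = (1/12)(0.284)(1.28)² = 0.038775 kg m^2; centre at d = 0.449 + 0.364 + 0.364 + 0.64 = 1.817 m, so I = I_cm + Md² gives I = 0.038775 + (0.284)(1.817)² = 0.9764 kg m^2.
Thin rod: I_cm = (1/12)ML² = (1/12)(3.06)(1.11)² = 0.31419 kg m^2; centre at d = 0.449 + 0.364 + 0.364 + 0.64 + 0.64 + 0.555 = 3.012 m, so I = I_cm + Md² gives I = 0.31419 + (3.06)(3.012)² = 28.075 kg m^2.
Total I = 0.27216 + 2.8769 + 0.9764 + 28.075 = 32.2 kg m^2.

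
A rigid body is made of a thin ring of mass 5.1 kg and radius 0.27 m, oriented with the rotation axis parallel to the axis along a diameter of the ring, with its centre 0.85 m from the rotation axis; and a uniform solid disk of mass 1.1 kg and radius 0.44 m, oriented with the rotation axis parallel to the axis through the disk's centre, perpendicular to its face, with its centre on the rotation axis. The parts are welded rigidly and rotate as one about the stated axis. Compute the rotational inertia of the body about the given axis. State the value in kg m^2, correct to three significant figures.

Thin ring: I_cm = (1/2)MR² = (1/2)(5.1)(0.27)² = 0.1859 kg m^2; centre at d = 0.85 m, so the parallel axis theorem gives I = 0.1859 + (5.1)(0.85)² = 3.8706 kg m^2.
Solid disk: I_cm = (1/2)MR² = (1/2)(1.1)(0.44)² = 0.10648 kg m^2; axis through the centre, so I = 0.10648 kg m^2.
Total I = 3.8706 + 0.10648 = 3.9771 kg m^2.

3.98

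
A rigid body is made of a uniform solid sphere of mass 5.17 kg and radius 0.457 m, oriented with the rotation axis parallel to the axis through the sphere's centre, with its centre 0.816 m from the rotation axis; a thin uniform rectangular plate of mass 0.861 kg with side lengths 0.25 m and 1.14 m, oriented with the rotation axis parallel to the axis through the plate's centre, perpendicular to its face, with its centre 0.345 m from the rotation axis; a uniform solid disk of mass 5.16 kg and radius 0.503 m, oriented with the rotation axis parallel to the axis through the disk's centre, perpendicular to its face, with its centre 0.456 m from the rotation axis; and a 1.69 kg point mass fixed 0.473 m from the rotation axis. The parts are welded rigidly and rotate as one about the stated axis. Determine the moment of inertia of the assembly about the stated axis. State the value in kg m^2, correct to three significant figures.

Solid sphere: I_cm = (2/5)MR² = (2/5)(5.17)(0.457)² = 0.4319 kg m^2; centre at d = 0.816 m, so the parallel axis theorem gives I = 0.4319 + (5.17)(0.816)² = 3.8744 kg m^2.
Rectangular plate: I_cm = (1/12)M(a²+b²) = (1/12)(0.861)[(0.25)² + (1.14)²] = 0.097731 kg m^2; centre at d = 0.345 m, so the parallel axis theorem gives I = 0.097731 + (0.861)(0.345)² = 0.20021 kg m^2.
Solid disk: I_cm = (1/2)MR² = (1/2)(5.16)(0.503)² = 0.65276 kg m^2; centre at d = 0.456 m, so the parallel axis theorem gives I = 0.65276 + (5.16)(0.456)² = 1.7257 kg m^2.
Point mass: I_cm = 0; centre at d = 0.473 m, so the parallel axis theorem gives I = 0 + (1.69)(0.473)² = 0.3781 kg m^2.
Total I = 3.8744 + 0.20021 + 1.7257 + 0.3781 = 6.1784 kg m^2.

6.18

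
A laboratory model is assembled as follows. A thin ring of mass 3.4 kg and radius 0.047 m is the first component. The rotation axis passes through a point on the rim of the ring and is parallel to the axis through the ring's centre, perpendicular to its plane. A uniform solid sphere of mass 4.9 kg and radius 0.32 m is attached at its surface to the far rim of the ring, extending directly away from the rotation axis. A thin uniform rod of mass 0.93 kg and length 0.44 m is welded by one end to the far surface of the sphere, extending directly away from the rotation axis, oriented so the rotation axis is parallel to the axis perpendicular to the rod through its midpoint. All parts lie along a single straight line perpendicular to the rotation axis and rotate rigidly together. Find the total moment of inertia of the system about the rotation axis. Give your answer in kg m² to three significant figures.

1.92

Thin ring: I_cm = MR² = (3.4)(0.047)² = 0.0075106 kg m²; centre at d = 0.047 m, so I = I_cm + Md² gives I = 0.0075106 + (3.4)(0.047)² = 0.015021 kg m².
Solid sphere: I_cm = (2/5)MR² = (2/5)(4.9)(0.32)² = 0.2007 kg m²; centre at d = 0.047 + 0.047 + 0.32 = 0.414 m, so I = I_cm + Md² gives I = 0.2007 + (4.9)(0.414)² = 1.0405 kg m².
Thin rod: I_cm = (1/12)ML² = (1/12)(0.93)(0.44)² = 0.015004 kg m²; centre at d = 0.047 + 0.047 + 0.32 + 0.32 + 0.22 = 0.954 m, so I = I_cm + Md² gives I = 0.015004 + (0.93)(0.954)² = 0.86141 kg m².
Total I = 0.015021 + 1.0405 + 0.86141 = 1.917 kg m².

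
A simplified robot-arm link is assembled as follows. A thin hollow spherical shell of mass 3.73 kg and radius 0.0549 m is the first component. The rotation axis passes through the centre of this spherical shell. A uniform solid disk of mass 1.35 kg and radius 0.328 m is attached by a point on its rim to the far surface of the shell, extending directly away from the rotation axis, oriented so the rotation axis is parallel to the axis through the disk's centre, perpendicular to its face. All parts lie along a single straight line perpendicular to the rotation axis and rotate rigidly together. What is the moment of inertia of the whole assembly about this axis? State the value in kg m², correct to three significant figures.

0.278

Spherical shell: I_cm = (2/3)MR² = (2/3)(3.73)(0.0549)² = 0.0074948 kg m²; axis through the centre, so I = 0.0074948 kg m².
Solid disk: I_cm = (1/2)MR² = (1/2)(1.35)(0.328)² = 0.072619 kg m²; centre at d = 0.0549 + 0.328 = 0.3829 m, so I = I_cm + Md² gives I = 0.072619 + (1.35)(0.3829)² = 0.27055 kg m².
Total I = 0.0074948 + 0.27055 = 0.27804 kg m².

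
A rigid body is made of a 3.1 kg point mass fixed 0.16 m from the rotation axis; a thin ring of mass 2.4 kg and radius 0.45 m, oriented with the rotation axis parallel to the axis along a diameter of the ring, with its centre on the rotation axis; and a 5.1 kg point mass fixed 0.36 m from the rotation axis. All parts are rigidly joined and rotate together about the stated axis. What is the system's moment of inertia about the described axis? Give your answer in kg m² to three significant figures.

0.983

Point mass: I_cm = 0; centre at d = 0.16 m, so I = I_cm + Md² gives I = 0 + (3.1)(0.16)² = 0.07936 kg m².
Thin ring: I_cm = (1/2)MR² = (1/2)(2.4)(0.45)² = 0.243 kg m²; axis through the centre, so I = 0.243 kg m².
Point mass: I_cm = 0; centre at d = 0.36 m, so I = I_cm + Md² gives I = 0 + (5.1)(0.36)² = 0.66096 kg m².
Total I = 0.07936 + 0.243 + 0.66096 = 0.98332 kg m².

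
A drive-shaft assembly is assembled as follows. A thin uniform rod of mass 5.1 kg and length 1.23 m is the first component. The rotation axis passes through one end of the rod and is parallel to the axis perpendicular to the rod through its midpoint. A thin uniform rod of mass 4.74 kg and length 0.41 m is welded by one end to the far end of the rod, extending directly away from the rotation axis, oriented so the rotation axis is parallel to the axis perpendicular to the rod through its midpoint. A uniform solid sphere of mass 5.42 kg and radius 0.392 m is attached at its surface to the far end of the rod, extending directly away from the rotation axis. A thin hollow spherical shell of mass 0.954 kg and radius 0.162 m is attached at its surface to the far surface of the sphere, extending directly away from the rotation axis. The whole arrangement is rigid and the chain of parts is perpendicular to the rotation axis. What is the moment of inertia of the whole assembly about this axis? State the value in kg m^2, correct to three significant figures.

41.5

Thin rod: I_cm = (1/12)ML² = (1/12)(5.1)(1.23)² = 0.64298 kg m^2; centre at d = 0.615 m, so I = I_cm + Md² gives I = 0.64298 + (5.1)(0.615)² = 2.5719 kg m^2.
Thin rod: I_cm = (1/12)ML² = (1/12)(4.74)(0.41)² = 0.066399 kg m^2; centre at d = 0.615 + 0.615 + 0.205 = 1.435 m, so I = I_cm + Md² gives I = 0.066399 + (4.74)(1.435)² = 9.8271 kg m^2.
Solid sphere: I_cm = (2/5)MR² = (2/5)(5.42)(0.392)² = 0.33314 kg m^2; centre at d = 0.615 + 0.615 + 0.205 + 0.205 + 0.392 = 2.032 m, so I = I_cm + Md² gives I = 0.33314 + (5.42)(2.032)² = 22.712 kg m^2.
Spherical shell: I_cm = (2/3)MR² = (2/3)(0.954)(0.162)² = 0.016691 kg m^2; centre at d = 0.615 + 0.615 + 0.205 + 0.205 + 0.392 + 0.392 + 0.162 = 2.586 m, so I = I_cm + Md² gives I = 0.016691 + (0.954)(2.586)² = 6.3965 kg m^2.
Total I = 2.5719 + 9.8271 + 22.712 + 6.3965 = 41.508 kg m^2.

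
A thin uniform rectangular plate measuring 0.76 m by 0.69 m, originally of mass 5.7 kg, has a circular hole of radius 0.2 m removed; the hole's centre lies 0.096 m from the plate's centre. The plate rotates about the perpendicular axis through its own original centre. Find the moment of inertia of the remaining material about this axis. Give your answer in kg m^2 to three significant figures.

Unpierced body about its centre: I₀ = (1/12)M(a²+b²) = (1/12)(5.7)[(0.76)² + (0.69)²] = 0.50051 kg m^2.
The removed disk has mass m = M·πr²/(ab) = (5.7)·π(0.2)²/(0.76·0.69) = 1.3659 kg (same uniform areal density).
Its moment of inertia about the rotation axis (parallel-axis theorem): I_hole = (1/2)mr² + md² = (1/2)(1.3659)(0.2)² + (1.3659)(0.096)² = 0.039906 kg m^2.
Treating the hole as negative mass, I = I₀ − I_hole = 0.50051 − 0.039906 = 0.4606 kg m^2.

0.461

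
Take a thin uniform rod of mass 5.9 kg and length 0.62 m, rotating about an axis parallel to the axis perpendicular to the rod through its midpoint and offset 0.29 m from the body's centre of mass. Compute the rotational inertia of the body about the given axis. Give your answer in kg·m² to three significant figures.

I_cm = (1/12)ML² = (1/12)(5.9)(0.62)² = 0.189 kg·m²; centre at d = 0.29 m, so the parallel axis theorem gives I = 0.189 + (5.9)(0.29)² = 0.68519 kg·m².

0.685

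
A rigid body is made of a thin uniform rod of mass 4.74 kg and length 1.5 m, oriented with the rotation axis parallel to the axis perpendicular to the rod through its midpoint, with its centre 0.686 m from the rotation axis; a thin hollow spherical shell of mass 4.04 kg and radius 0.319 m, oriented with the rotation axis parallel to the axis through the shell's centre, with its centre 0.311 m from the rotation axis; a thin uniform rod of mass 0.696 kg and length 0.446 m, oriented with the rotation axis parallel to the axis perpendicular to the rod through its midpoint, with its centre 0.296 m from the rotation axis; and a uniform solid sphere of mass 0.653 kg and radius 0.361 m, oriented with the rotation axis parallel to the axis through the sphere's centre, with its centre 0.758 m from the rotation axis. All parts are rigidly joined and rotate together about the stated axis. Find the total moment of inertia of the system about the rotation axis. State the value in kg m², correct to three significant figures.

4.27

Thin rod: I_cm = (1/12)ML² = (1/12)(4.74)(1.5)² = 0.88875 kg m²; centre at d = 0.686 m, so the parallel axis theorem gives I = 0.88875 + (4.74)(0.686)² = 3.1194 kg m².
Spherical shell: I_cm = (2/3)MR² = (2/3)(4.04)(0.319)² = 0.27408 kg m²; centre at d = 0.311 m, so the parallel axis theorem gives I = 0.27408 + (4.04)(0.311)² = 0.66483 kg m².
Thin rod: I_cm = (1/12)ML² = (1/12)(0.696)(0.446)² = 0.011537 kg m²; centre at d = 0.296 m, so the parallel axis theorem gives I = 0.011537 + (0.696)(0.296)² = 0.072518 kg m².
Solid sphere: I_cm = (2/5)MR² = (2/5)(0.653)(0.361)² = 0.03404 kg m²; centre at d = 0.758 m, so the parallel axis theorem gives I = 0.03404 + (0.653)(0.758)² = 0.40923 kg m².
Total I = 3.1194 + 0.66483 + 0.072518 + 0.40923 = 4.266 kg m².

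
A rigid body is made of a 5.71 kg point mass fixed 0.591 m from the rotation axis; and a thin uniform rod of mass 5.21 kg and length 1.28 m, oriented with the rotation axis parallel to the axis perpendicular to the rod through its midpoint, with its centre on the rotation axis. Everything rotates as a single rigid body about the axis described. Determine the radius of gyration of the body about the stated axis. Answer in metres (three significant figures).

0.498

Point mass: I_cm = 0; centre at d = 0.591 m, so I = I_cm + Md² gives I = 0 + (5.71)(0.591)² = 1.9944 kg·m².
Thin rod: I_cm = (1/12)ML² = (1/12)(5.21)(1.28)² = 0.71134 kg·m²; axis through the centre, so I = 0.71134 kg·m².
Total I = 2.7057 kg·m²; total mass M = 10.92 kg.
k = √(I/M) = √(2.7057/10.92) = 0.49777 m.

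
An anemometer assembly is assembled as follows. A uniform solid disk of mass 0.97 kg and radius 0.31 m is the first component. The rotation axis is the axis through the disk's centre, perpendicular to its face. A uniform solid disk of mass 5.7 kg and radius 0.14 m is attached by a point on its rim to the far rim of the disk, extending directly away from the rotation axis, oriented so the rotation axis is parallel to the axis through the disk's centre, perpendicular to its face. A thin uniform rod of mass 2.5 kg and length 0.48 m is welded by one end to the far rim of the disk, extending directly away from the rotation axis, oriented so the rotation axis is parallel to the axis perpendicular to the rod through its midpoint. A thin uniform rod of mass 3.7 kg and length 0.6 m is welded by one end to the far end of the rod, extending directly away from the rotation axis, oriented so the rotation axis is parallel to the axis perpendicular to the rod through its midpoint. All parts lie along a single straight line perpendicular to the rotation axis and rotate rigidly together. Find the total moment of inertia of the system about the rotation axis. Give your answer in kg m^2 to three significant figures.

Solid disk: I_cm = (1/2)MR² = (1/2)(0.97)(0.31)² = 0.046609 kg m^2; axis through the centre, so I = 0.046609 kg m^2.
Solid disk: I_cm = (1/2)MR² = (1/2)(5.7)(0.14)² = 0.05586 kg m^2; centre at d = 0.31 + 0.14 = 0.45 m, so I = I_cm + Md² gives I = 0.05586 + (5.7)(0.45)² = 1.2101 kg m^2.
Thin rod: I_cm = (1/12)ML² = (1/12)(2.5)(0.48)² = 0.048 kg m^2; centre at d = 0.31 + 0.14 + 0.14 + 0.24 = 0.83 m, so I = I_cm + Md² gives I = 0.048 + (2.5)(0.83)² = 1.7703 kg m^2.
Thin rod: I_cm = (1/12)ML² = (1/12)(3.7)(0.6)² = 0.111 kg m^2; centre at d = 0.31 + 0.14 + 0.14 + 0.24 + 0.24 + 0.3 = 1.37 m, so I = I_cm + Md² gives I = 0.111 + (3.7)(1.37)² = 7.0555 kg m^2.
Total I = 0.046609 + 1.2101 + 1.7703 + 7.0555 = 10.082 kg m^2.

10.1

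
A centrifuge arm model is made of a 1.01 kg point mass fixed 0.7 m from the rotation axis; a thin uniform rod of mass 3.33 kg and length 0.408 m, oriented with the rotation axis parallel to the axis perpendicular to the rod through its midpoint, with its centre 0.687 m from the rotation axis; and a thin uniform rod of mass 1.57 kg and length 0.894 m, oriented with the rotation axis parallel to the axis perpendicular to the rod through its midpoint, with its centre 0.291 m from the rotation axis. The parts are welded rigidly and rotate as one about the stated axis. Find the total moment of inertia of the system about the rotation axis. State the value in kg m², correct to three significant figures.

2.35

Point mass: I_cm = 0; centre at d = 0.7 m, so I = I_cm + Md² gives I = 0 + (1.01)(0.7)² = 0.4949 kg m².
Thin rod: I_cm = (1/12)ML² = (1/12)(3.33)(0.408)² = 0.046194 kg m²; centre at d = 0.687 m, so I = I_cm + Md² gives I = 0.046194 + (3.33)(0.687)² = 1.6179 kg m².
Thin rod: I_cm = (1/12)ML² = (1/12)(1.57)(0.894)² = 0.10457 kg m²; centre at d = 0.291 m, so I = I_cm + Md² gives I = 0.10457 + (1.57)(0.291)² = 0.23752 kg m².
Total I = 0.4949 + 1.6179 + 0.23752 = 2.3503 kg m².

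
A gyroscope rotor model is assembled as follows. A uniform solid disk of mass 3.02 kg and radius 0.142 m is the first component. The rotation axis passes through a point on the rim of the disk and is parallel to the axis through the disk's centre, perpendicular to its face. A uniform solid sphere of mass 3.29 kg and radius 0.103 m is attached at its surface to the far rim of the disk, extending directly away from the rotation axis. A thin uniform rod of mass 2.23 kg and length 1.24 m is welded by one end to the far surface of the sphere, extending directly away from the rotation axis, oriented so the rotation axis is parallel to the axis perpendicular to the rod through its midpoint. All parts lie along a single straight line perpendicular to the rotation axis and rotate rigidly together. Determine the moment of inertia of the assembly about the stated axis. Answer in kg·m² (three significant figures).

Solid disk: I_cm = (1/2)MR² = (1/2)(3.02)(0.142)² = 0.030448 kg·m²; centre at d = 0.142 m, so I = I_cm + Md² gives I = 0.030448 + (3.02)(0.142)² = 0.091343 kg·m².
Solid sphere: I_cm = (2/5)MR² = (2/5)(3.29)(0.103)² = 0.013961 kg·m²; centre at d = 0.142 + 0.142 + 0.103 = 0.387 m, so I = I_cm + Md² gives I = 0.013961 + (3.29)(0.387)² = 0.5067 kg·m².
Thin rod: I_cm = (1/12)ML² = (1/12)(2.23)(1.24)² = 0.28574 kg·m²; centre at d = 0.142 + 0.142 + 0.103 + 0.103 + 0.62 = 1.11 m, so I = I_cm + Md² gives I = 0.28574 + (2.23)(1.11)² = 3.0333 kg·m².
Total I = 0.091343 + 0.5067 + 3.0333 = 3.6314 kg·m².

3.63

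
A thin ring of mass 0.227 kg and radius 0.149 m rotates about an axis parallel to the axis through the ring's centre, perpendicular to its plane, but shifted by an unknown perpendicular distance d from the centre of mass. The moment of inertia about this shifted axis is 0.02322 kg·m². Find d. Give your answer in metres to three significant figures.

0.283

About the centre-of-mass axis, I_cm = MR² = (0.227)(0.149)² = 0.0050396 kg·m².
Parallel axis theorem: I = I_cm + Md², so Md² = 0.02322 − 0.0050396 = 0.01818 kg·m².
d = √(0.01818 / 0.227) = 0.283 m.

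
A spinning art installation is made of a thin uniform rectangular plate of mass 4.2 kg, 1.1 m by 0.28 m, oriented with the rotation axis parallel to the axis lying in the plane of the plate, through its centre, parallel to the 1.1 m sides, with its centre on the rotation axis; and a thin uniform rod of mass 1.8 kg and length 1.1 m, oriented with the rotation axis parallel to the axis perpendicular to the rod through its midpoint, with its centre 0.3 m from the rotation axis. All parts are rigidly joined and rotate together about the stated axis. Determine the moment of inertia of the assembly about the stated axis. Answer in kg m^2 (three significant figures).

Rectangular plate: I_cm = (1/12)Mb² = (1/12)(4.2)(0.28)² = 0.02744 kg m^2; axis through the centre, so I = 0.02744 kg m^2.
Thin rod: I_cm = (1/12)ML² = (1/12)(1.8)(1.1)² = 0.1815 kg m^2; centre at d = 0.3 m, so I = I_cm + Md² gives I = 0.1815 + (1.8)(0.3)² = 0.3435 kg m^2.
Total I = 0.02744 + 0.3435 = 0.37094 kg m^2.

0.371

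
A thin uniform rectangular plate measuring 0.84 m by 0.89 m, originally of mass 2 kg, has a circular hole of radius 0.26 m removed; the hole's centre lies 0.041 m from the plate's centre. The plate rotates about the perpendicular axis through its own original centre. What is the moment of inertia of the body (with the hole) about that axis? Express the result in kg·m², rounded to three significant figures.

0.229

Unpierced body about its centre: I₀ = (1/12)M(a²+b²) = (1/12)(2)[(0.84)² + (0.89)²] = 0.24962 kg·m².
The removed disk has mass m = M·πr²/(ab) = (2)·π(0.26)²/(0.84·0.89) = 0.56814 kg (same uniform areal density).
Its moment of inertia about the rotation axis (parallel-axis theorem): I_hole = (1/2)mr² + md² = (1/2)(0.56814)(0.26)² + (0.56814)(0.041)² = 0.020158 kg·m².
Treating the hole as negative mass, I = I₀ − I_hole = 0.24962 − 0.020158 = 0.22946 kg·m².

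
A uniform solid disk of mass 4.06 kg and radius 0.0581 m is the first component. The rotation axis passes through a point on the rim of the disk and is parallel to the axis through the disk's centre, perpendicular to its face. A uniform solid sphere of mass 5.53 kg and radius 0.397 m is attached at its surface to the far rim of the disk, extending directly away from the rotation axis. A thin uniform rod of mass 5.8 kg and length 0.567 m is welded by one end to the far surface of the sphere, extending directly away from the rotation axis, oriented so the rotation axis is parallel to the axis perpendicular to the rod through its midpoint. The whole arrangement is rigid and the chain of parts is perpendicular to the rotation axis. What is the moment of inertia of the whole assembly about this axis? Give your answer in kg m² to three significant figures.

10.2

Solid disk: I_cm = (1/2)MR² = (1/2)(4.06)(0.0581)² = 0.0068525 kg m²; centre at d = 0.0581 m, so the parallel axis theorem gives I = 0.0068525 + (4.06)(0.0581)² = 0.020557 kg m².
Solid sphere: I_cm = (2/5)MR² = (2/5)(5.53)(0.397)² = 0.34863 kg m²; centre at d = 0.0581 + 0.0581 + 0.397 = 0.5132 m, so the parallel axis theorem gives I = 0.34863 + (5.53)(0.5132)² = 1.8051 kg m².
Thin rod: I_cm = (1/12)ML² = (1/12)(5.8)(0.567)² = 0.15539 kg m²; centre at d = 0.0581 + 0.0581 + 0.397 + 0.397 + 0.2835 = 1.1937 m, so the parallel axis theorem gives I = 0.15539 + (5.8)(1.1937)² = 8.4199 kg m².
Total I = 0.020557 + 1.8051 + 8.4199 = 10.246 kg m².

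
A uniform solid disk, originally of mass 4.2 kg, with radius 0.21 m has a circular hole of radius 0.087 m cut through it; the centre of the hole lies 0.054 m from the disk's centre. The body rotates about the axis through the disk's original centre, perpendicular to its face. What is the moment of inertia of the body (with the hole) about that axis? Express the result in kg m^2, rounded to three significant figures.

0.0878

Unpierced body about its centre: I₀ = (1/2)MR² = (1/2)(4.2)(0.21)² = 0.09261 kg m^2.
The removed disk has mass m = M·(r/R)² = (4.2)(0.087/0.21)² = 0.72086 kg (same uniform areal density).
Its moment of inertia about the rotation axis (parallel-axis theorem): I_hole = (1/2)mr² + md² = (1/2)(0.72086)(0.087)² + (0.72086)(0.054)² = 0.0048301 kg m^2.
Treating the hole as negative mass, I = I₀ − I_hole = 0.09261 − 0.0048301 = 0.08778 kg m^2.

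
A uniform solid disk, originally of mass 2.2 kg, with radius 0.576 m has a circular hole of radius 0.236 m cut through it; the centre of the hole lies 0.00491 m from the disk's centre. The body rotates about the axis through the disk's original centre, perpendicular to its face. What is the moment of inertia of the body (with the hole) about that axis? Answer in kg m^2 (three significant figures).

0.355

Unpierced body about its centre: I₀ = (1/2)MR² = (1/2)(2.2)(0.576)² = 0.36495 kg m^2.
The removed disk has mass m = M·(r/R)² = (2.2)(0.236/0.576)² = 0.36932 kg (same uniform areal density).
Its moment of inertia about the rotation axis (parallel-axis theorem): I_hole = (1/2)mr² + md² = (1/2)(0.36932)(0.236)² + (0.36932)(0.00491)² = 0.010294 kg m^2.
Treating the hole as negative mass, I = I₀ − I_hole = 0.36495 − 0.010294 = 0.35466 kg m^2.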